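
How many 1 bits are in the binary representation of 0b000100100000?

2

n = 100100000
Count the 1s: 1 + 1 = 2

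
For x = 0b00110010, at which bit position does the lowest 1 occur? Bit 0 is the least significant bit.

1

0b00110010 = 110010
Trailing zeros: 1, so the lowest set bit is bit 1 (value 2).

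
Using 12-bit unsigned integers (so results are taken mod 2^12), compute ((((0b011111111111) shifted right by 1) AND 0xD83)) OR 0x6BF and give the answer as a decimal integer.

1983

0b011111111111 = 011111111111
→ shifted right by 1 → 001111111111 = 1023
0xD83 = 110110000011
→ AND → 000110000011 = 387
0x6BF = 011010111111
→ OR → 011110111111 = 1983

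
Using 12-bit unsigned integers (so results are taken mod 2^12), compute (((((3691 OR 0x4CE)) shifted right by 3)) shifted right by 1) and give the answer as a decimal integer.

238

3691 = 111001101011
0x4CE = 010011001110
→ OR → 111011101111 = 3823
→ shifted right by 3 → 000111011101 = 477
→ shifted right by 1 → 000011101110 = 238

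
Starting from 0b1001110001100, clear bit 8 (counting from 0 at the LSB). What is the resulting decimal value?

x = 1001110001100
bit 8 is currently 1; clear it via x & ~(1 << 8) = x & ~256
→ 1001010001100 = 4748

4748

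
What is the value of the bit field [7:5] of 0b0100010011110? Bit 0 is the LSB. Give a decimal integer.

4

v = 0100010011110
Shift right by 5: 01000100
Mask low 3 bits: 100 = 4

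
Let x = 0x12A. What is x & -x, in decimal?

x = 100101010 = 298
-x (two's complement) = …011010110
AND   = 000000010 = 2
(x & -x isolates the lowest set bit of x.)

2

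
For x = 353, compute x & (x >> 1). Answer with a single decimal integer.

32

x = 101100001 = 353
x>>1 = 010110000
AND  = 000100000 = 32
(x & (x >> 1) has a 1 wherever x has two consecutive 1 bits.)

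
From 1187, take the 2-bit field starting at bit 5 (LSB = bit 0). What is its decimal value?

v = 0000010010100011
Shift right by 5: 00000100101
Mask low 2 bits: 01 = 1

1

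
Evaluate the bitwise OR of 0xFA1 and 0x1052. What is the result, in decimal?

8179

0xFA1 = 0111110100001
0x1052 = 1000001010010
 OR → 1111111110011 = 8179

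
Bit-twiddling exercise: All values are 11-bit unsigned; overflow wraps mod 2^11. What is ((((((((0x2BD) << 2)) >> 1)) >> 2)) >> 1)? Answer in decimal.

47

0x2BD = 01010111101
→ << 2 (mod 2^11) → 01011110100 = 756
→ >> 1 → 00101111010 = 378
→ >> 2 → 00001011110 = 94
→ >> 1 → 00000101111 = 47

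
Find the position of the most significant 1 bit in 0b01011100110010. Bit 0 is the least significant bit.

12

0b01011100110010 = 1011100110010
The topmost 1 is at position 12 (since 2^12 = 4096 ≤ 5938 < 8192).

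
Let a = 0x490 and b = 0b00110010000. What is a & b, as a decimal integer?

144

0x490 = 10010010000
b = 00110010000
AND → 00010010000 = 144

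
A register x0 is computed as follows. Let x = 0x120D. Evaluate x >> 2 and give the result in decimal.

1155

0x120D = 1001000001101
shift right by 2 → 0010010000011 = 1155
(equivalently, floor(4621 / 4))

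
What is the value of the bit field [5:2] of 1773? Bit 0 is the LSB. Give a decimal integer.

11

v = 11011101101
Shift right by 2: 110111011
Mask low 4 bits: 1011 = 11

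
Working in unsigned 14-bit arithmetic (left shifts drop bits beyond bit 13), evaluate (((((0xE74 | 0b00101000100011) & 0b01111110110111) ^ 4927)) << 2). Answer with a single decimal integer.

13344

0xE74 = 00111001110100
0b00101000100011 = 00101000100011
→ | → 00111001110111 = 3703
0b01111110110111 = 01111110110111
→ & → 00111000110111 = 3639
4927 = 01001100111111
→ ^ → 01110100001000 = 7432
→ << 2 (mod 2^14) → 11010000100000 = 13344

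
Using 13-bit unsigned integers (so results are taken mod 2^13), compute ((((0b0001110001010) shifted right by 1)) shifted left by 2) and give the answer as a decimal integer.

1812

0b0001110001010 = 0001110001010
→ shifted right by 1 → 0000111000101 = 453
→ shifted left by 2 (mod 2^13) → 0011100010100 = 1812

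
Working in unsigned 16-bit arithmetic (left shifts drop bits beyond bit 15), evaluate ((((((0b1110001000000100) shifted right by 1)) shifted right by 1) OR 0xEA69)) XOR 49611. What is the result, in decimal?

0b1110001000000100 = 1110001000000100
→ shifted right by 1 → 0111000100000010 = 28930
→ shifted right by 1 → 0011100010000001 = 14465
0xEA69 = 1110101001101001
→ OR → 1111101011101001 = 64233
49611 = 1100000111001011
→ XOR → 0011101100100010 = 15138

15138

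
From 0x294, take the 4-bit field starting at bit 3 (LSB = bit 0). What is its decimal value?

2

v = 01010010100
Shift right by 3: 01010010
Mask low 4 bits: 0010 = 2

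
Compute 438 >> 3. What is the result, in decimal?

54

438 = 110110110
shift right by 3 → 000110110 = 54
(equivalently, floor(438 / 8))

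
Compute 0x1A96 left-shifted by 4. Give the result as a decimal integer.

108896

0x1A96 = 00001101010010110
shift left by 4 → 11010100101100000 = 108896
(equivalently, 6806 × 2^4 = 6806 × 16)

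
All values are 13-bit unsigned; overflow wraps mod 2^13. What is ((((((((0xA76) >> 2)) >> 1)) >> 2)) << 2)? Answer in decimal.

0xA76 = 0101001110110
→ >> 2 → 0001010011101 = 669
→ >> 1 → 0000101001110 = 334
→ >> 2 → 0000001010011 = 83
→ << 2 (mod 2^13) → 0000101001100 = 332

332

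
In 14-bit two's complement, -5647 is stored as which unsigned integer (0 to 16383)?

10737

5647 in 14 bits: 01011000001111
Invert: 10100111110000
Add 1:  10100111110001 = 10737
(Check: 2^14 - 5647 = 16384 - 5647 = 10737.)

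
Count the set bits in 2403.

2403 = 100101100011
Count the 1s: 1 + 1 + 1 + 1 + 1 + 1 = 6

6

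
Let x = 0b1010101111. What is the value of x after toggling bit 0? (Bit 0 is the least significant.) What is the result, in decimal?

x = 1010101111
bit 0 is currently 1; toggle it via x ^ (1 << 0) = x ^ 1
→ 1010101110 = 686

686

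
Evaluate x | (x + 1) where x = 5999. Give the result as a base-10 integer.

6015

x = 1011101101111 = 5999
x + 1 = 1011101110000
OR    = 1011101111111 = 6015
(x | (x + 1) sets the lowest cleared bit.)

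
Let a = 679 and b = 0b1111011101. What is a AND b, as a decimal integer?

679 = 1010100111
b = 1111011101
AND → 1010000101 = 645

645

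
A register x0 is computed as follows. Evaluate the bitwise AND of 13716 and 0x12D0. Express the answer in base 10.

4240

13716 = 11010110010100
0x12D0 = 01001011010000
AND → 01000010010000 = 4240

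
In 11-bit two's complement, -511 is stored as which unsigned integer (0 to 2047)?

511 in 11 bits: 00111111111
Invert: 11000000000
Add 1:  11000000001 = 1537
(Check: 2^11 - 511 = 2048 - 511 = 1537.)

1537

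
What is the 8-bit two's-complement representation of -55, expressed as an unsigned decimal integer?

55 in 8 bits: 00110111
Invert: 11001000
Add 1:  11001001 = 201
(Check: 2^8 - 55 = 256 - 55 = 201.)

201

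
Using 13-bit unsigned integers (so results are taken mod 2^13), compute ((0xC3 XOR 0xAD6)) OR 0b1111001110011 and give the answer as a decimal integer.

7799

0xC3 = 0000011000011
0xAD6 = 0101011010110
→ XOR → 0101000010101 = 2581
0b1111001110011 = 1111001110011
→ OR → 1111001110111 = 7799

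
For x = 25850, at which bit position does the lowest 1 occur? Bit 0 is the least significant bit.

25850 = 110010011111010
Trailing zeros: 1, so the lowest set bit is bit 1 (value 2).

1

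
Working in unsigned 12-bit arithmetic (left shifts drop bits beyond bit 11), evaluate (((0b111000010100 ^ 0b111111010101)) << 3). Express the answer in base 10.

3592

0b111000010100 = 111000010100
0b111111010101 = 111111010101
→ ^ → 000111000001 = 449
→ << 3 (mod 2^12) → 111000001000 = 3592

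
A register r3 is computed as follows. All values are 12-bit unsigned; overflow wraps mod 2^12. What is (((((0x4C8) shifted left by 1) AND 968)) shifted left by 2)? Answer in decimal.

1536

0x4C8 = 010011001000
→ shifted left by 1 (mod 2^12) → 100110010000 = 2448
968 = 001111001000
→ AND → 000110000000 = 384
→ shifted left by 2 (mod 2^12) → 011000000000 = 1536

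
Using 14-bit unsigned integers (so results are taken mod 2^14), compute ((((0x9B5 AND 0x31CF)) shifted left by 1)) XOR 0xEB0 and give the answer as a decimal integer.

3514

0x9B5 = 00100110110101
0x31CF = 11000111001111
→ AND → 00000110000101 = 389
→ shifted left by 1 (mod 2^14) → 00001100001010 = 778
0xEB0 = 00111010110000
→ XOR → 00110110111010 = 3514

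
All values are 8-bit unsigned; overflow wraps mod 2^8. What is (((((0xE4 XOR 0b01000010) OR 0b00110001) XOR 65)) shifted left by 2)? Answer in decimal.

216

0xE4 = 11100100
0b01000010 = 01000010
→ XOR → 10100110 = 166
0b00110001 = 00110001
→ OR → 10110111 = 183
65 = 01000001
→ XOR → 11110110 = 246
→ shifted left by 2 (mod 2^8) → 11011000 = 216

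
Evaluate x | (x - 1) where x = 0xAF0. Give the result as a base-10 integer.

2815

x = 101011110000 = 2800
x - 1 = 101011101111
OR    = 101011111111 = 2815
(x | (x - 1) sets all bits below the lowest set bit.)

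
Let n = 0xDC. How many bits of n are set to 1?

0xDC = 11011100
Count the 1s: 1 + 1 + 1 + 1 + 1 = 5

5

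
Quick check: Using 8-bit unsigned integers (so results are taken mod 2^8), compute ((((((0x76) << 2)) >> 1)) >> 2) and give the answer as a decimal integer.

27

0x76 = 01110110
→ << 2 (mod 2^8) → 11011000 = 216
→ >> 1 → 01101100 = 108
→ >> 2 → 00011011 = 27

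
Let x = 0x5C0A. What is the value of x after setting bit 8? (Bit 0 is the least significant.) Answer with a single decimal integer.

23818

x = 101110000001010
bit 8 is currently 0; set it via x | (1 << 8) = x | 256
→ 101110100001010 = 23818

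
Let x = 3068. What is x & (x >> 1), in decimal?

x = 101111111100 = 3068
x>>1 = 010111111110
AND  = 000111111100 = 508
(x & (x >> 1) has a 1 wherever x has two consecutive 1 bits.)

508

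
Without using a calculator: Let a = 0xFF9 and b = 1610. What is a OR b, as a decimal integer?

4091

0xFF9 = 111111111001
1610 = 011001001010
 OR → 111111111011 = 4091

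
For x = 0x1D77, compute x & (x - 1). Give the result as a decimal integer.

x = 1110101110111 = 7543
x - 1 = 1110101110110
AND   = 1110101110110 = 7542
(x & (x - 1) clears the lowest set bit of x.)

7542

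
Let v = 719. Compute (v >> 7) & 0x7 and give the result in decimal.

5

v = 01011001111
Shift right by 7: 0101
Mask low 3 bits: 101 = 5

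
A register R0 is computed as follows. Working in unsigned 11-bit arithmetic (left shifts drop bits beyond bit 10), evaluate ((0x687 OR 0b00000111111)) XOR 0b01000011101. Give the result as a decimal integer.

0x687 = 11010000111
0b00000111111 = 00000111111
→ OR → 11010111111 = 1727
0b01000011101 = 01000011101
→ XOR → 10010100010 = 1186

1186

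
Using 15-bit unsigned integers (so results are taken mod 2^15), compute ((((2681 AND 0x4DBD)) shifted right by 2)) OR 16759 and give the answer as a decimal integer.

2681 = 000101001111001
0x4DBD = 100110110111101
→ AND → 000100000111001 = 2105
→ shifted right by 2 → 000001000001110 = 526
16759 = 100000101110111
→ OR → 100001101111111 = 17279

17279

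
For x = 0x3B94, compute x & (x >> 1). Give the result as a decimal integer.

6528

x = 11101110010100 = 15252
x>>1 = 01110111001010
AND  = 01100110000000 = 6528
(x & (x >> 1) has a 1 wherever x has two consecutive 1 bits.)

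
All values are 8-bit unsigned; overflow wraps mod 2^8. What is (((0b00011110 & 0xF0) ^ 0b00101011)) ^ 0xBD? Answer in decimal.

0b00011110 = 00011110
0xF0 = 11110000
→ & → 00010000 = 16
0b00101011 = 00101011
→ ^ → 00111011 = 59
0xBD = 10111101
→ ^ → 10000110 = 134

134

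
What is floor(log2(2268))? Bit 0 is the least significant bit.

2268 = 100011011100
The topmost 1 is at position 11 (since 2^11 = 2048 ≤ 2268 < 4096).

11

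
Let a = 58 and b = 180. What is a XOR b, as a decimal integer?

142

58 = 00111010
180 = 10110100
XOR → 10001110 = 142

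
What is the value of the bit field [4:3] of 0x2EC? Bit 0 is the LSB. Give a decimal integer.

v = 001011101100
Shift right by 3: 001011101
Mask low 2 bits: 01 = 1

1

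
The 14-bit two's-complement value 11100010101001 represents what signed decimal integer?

pattern = 11100010101001 (MSB is 1 ⇒ negative)
Invert: 00011101010110, add 1 → 00011101010111 = 1879, so the value is -1879.
(Equivalently: 14505 - 2^14 = 14505 - 16384 = -1879.)

-1879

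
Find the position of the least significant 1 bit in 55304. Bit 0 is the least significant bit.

3

55304 = 1101100000001000
Trailing zeros: 3, so the lowest set bit is bit 3 (value 8).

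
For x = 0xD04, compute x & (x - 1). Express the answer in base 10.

x = 110100000100 = 3332
x - 1 = 110100000011
AND   = 110100000000 = 3328
(x & (x - 1) clears the lowest set bit of x.)

3328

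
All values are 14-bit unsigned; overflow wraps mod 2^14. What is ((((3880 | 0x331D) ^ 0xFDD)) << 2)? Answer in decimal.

896

3880 = 00111100101000
0x331D = 11001100011101
→ | → 11111100111101 = 16189
0xFDD = 00111111011101
→ ^ → 11000011100000 = 12512
→ << 2 (mod 2^14) → 00001110000000 = 896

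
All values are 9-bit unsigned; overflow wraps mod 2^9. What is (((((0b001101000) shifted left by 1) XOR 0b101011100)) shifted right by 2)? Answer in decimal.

99

0b001101000 = 001101000
→ shifted left by 1 (mod 2^9) → 011010000 = 208
0b101011100 = 101011100
→ XOR → 110001100 = 396
→ shifted right by 2 → 001100011 = 99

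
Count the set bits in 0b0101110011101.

n = 101110011101
Count the 1s: 1 + 1 + 1 + 1 + 1 + 1 + 1 + 1 = 8

8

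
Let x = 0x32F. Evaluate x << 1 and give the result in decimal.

1630

0x32F = 01100101111
shift left by 1 → 11001011110 = 1630
(equivalently, 815 × 2^1 = 815 × 2)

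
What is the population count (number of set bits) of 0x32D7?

9

0x32D7 = 11001011010111
Count the 1s: 1 + 1 + 1 + 1 + 1 + 1 + 1 + 1 + 1 = 9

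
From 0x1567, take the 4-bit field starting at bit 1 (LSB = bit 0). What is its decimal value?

3

v = 1010101100111
Shift right by 1: 101010110011
Mask low 4 bits: 0011 = 3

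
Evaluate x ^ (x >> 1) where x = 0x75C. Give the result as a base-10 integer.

x = 11101011100 = 1884
x>>1 = 01110101110
XOR  = 10011110010 = 1266
(x ^ (x >> 1) gives the standard binary-reflected Gray code of x.)

1266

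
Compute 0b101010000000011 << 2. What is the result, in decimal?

86028

x = 00101010000000011
shift left by 2 → 10101000000001100 = 86028
(equivalently, 21507 × 2^2 = 21507 × 4)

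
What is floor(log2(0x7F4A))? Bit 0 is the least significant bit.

14

0x7F4A = 111111101001010
The topmost 1 is at position 14 (since 2^14 = 16384 ≤ 32586 < 32768).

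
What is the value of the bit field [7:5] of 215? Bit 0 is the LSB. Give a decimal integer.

v = 11010111
Shift right by 5: 110
Mask low 3 bits: 110 = 6

6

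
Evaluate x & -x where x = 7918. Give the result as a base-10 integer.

x = 1111011101110 = 7918
-x (two's complement) = …0000100010010
AND   = 0000000000010 = 2
(x & -x isolates the lowest set bit of x.)

2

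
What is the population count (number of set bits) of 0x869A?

7

0x869A = 1000011010011010
Count the 1s: 1 + 1 + 1 + 1 + 1 + 1 + 1 = 7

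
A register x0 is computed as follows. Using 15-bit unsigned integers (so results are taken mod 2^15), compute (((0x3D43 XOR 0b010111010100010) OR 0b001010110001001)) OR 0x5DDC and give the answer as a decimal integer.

0x3D43 = 011110101000011
0b010111010100010 = 010111010100010
→ XOR → 001001111100001 = 5089
0b001010110001001 = 001010110001001
→ OR → 001011111101001 = 6121
0x5DDC = 101110111011100
→ OR → 101111111111101 = 24573

24573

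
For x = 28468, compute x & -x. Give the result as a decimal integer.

4

x = 110111100110100 = 28468
-x (two's complement) = …001000011001100
AND   = 000000000000100 = 4
(x & -x isolates the lowest set bit of x.)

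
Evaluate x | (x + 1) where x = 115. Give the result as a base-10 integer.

119

x = 1110011 = 115
x + 1 = 1110100
OR    = 1110111 = 119
(x | (x + 1) sets the lowest cleared bit.)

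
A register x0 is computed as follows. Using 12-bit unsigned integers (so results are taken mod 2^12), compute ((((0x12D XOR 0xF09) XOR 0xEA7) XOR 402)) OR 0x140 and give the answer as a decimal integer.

0x12D = 000100101101
0xF09 = 111100001001
→ XOR → 111000100100 = 3620
0xEA7 = 111010100111
→ XOR → 000010000011 = 131
402 = 000110010010
→ XOR → 000100010001 = 273
0x140 = 000101000000
→ OR → 000101010001 = 337

337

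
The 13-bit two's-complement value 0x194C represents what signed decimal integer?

-1716

pattern = 1100101001100 (MSB is 1 ⇒ negative)
Invert: 0011010110011, add 1 → 0011010110100 = 1716, so the value is -1716.
(Equivalently: 6476 - 2^13 = 6476 - 8192 = -1716.)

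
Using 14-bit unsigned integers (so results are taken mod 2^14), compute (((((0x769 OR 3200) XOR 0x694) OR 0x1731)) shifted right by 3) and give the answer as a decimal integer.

1007

0x769 = 00011101101001
3200 = 00110010000000
→ OR → 00111111101001 = 4073
0x694 = 00011010010100
→ XOR → 00100101111101 = 2429
0x1731 = 01011100110001
→ OR → 01111101111101 = 8061
→ shifted right by 3 → 00001111101111 = 1007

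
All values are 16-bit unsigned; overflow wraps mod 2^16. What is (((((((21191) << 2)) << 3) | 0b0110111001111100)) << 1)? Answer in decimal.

21191 = 0101001011000111
→ << 2 (mod 2^16) → 0100101100011100 = 19228
→ << 3 (mod 2^16) → 0101100011100000 = 22752
0b0110111001111100 = 0110111001111100
→ | → 0111111011111100 = 32508
→ << 1 (mod 2^16) → 1111110111111000 = 65016

65016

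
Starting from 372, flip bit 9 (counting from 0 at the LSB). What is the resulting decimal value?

884

x = 0000101110100
bit 9 is currently 0; toggle it via x ^ (1 << 9) = x ^ 512
→ 0001101110100 = 884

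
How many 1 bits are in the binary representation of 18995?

7

18995 = 100101000110011
Count the 1s: 1 + 1 + 1 + 1 + 1 + 1 + 1 = 7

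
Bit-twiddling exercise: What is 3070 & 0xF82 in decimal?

2946

3070 = 101111111110
0xF82 = 111110000010
AND → 101110000010 = 2946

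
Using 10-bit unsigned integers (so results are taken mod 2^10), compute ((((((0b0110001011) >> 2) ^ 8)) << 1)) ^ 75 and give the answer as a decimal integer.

0b0110001011 = 0110001011
→ >> 2 → 0001100010 = 98
8 = 0000001000
→ ^ → 0001101010 = 106
→ << 1 (mod 2^10) → 0011010100 = 212
75 = 0001001011
→ ^ → 0010011111 = 159

159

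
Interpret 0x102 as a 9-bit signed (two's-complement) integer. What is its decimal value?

-254

pattern = 100000010 (MSB is 1 ⇒ negative)
Invert: 011111101, add 1 → 011111110 = 254, so the value is -254.
(Equivalently: 258 - 2^9 = 258 - 512 = -254.)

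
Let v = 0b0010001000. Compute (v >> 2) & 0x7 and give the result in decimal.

v = 0010001000
Shift right by 2: 00100010
Mask low 3 bits: 010 = 2

2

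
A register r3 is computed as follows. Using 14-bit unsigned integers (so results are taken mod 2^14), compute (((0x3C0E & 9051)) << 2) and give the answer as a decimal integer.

40

0x3C0E = 11110000001110
9051 = 10001101011011
→ & → 10000000001010 = 8202
→ << 2 (mod 2^14) → 00000000101000 = 40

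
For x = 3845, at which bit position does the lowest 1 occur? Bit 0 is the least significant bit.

3845 = 111100000101
Trailing zeros: 0, so the lowest set bit is bit 0 (value 1).

0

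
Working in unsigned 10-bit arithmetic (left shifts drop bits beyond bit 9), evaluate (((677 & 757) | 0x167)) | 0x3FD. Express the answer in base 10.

1023

677 = 1010100101
757 = 1011110101
→ & → 1010100101 = 677
0x167 = 0101100111
→ | → 1111100111 = 999
0x3FD = 1111111101
→ | → 1111111111 = 1023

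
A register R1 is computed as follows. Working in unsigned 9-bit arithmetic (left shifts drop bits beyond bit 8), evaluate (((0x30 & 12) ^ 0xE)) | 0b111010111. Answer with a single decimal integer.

479

0x30 = 000110000
12 = 000001100
→ & → 000000000 = 0
0xE = 000001110
→ ^ → 000001110 = 14
0b111010111 = 111010111
→ | → 111011111 = 479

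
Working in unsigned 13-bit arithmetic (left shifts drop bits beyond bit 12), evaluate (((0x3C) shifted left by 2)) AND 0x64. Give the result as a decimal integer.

0x3C = 0000000111100
→ shifted left by 2 (mod 2^13) → 0000011110000 = 240
0x64 = 0000001100100
→ AND → 0000001100000 = 96

96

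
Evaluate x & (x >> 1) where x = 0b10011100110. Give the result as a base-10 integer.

98

x = 10011100110 = 1254
x>>1 = 01001110011
AND  = 00001100010 = 98
(x & (x >> 1) has a 1 wherever x has two consecutive 1 bits.)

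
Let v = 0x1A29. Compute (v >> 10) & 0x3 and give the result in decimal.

v = 1101000101001
Shift right by 10: 110
Mask low 2 bits: 10 = 2

2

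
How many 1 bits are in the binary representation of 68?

68 = 1000100
Count the 1s: 1 + 1 = 2

2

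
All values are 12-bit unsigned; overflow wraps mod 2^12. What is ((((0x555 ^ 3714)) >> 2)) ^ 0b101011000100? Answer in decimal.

0x555 = 010101010101
3714 = 111010000010
→ ^ → 101111010111 = 3031
→ >> 2 → 001011110101 = 757
0b101011000100 = 101011000100
→ ^ → 100000110001 = 2097

2097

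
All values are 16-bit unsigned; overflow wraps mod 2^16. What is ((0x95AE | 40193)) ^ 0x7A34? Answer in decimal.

0x95AE = 1001010110101110
40193 = 1001110100000001
→ | → 1001110110101111 = 40367
0x7A34 = 0111101000110100
→ ^ → 1110011110011011 = 59291

59291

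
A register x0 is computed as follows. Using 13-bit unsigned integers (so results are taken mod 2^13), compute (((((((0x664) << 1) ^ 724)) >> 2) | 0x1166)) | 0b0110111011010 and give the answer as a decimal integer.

0x664 = 0011001100100
→ << 1 (mod 2^13) → 0110011001000 = 3272
724 = 0001011010100
→ ^ → 0111000011100 = 3612
→ >> 2 → 0001110000111 = 903
0x1166 = 1000101100110
→ | → 1001111100111 = 5095
0b0110111011010 = 0110111011010
→ | → 1111111111111 = 8191

8191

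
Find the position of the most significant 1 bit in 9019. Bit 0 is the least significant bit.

9019 = 10001100111011
The topmost 1 is at position 13 (since 2^13 = 8192 ≤ 9019 < 16384).

13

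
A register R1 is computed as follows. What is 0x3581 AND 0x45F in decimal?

1025

0x3581 = 11010110000001
0x45F = 00010001011111
AND → 00010000000001 = 1025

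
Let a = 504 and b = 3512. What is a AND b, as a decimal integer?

504 = 000111111000
3512 = 110110111000
AND → 000110111000 = 440

440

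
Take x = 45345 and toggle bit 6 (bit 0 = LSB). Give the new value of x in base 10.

45409

x = 1011000100100001
bit 6 is currently 0; toggle it via x ^ (1 << 6) = x ^ 64
→ 1011000101100001 = 45409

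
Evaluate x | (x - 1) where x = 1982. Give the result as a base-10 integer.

x = 11110111110 = 1982
x - 1 = 11110111101
OR    = 11110111111 = 1983
(x | (x - 1) sets all bits below the lowest set bit.)

1983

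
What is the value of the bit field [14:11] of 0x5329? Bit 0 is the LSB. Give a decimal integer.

v = 101001100101001
Shift right by 11: 1010
Mask low 4 bits: 1010 = 10

10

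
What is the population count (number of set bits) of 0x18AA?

6

0x18AA = 1100010101010
Count the 1s: 1 + 1 + 1 + 1 + 1 + 1 = 6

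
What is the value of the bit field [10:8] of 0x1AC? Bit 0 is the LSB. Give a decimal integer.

1

v = 00110101100
Shift right by 8: 001
Mask low 3 bits: 001 = 1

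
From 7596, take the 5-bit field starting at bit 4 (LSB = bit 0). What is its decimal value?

26

v = 1110110101100
Shift right by 4: 111011010
Mask low 5 bits: 11010 = 26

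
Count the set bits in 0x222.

0x222 = 1000100010
Count the 1s: 1 + 1 + 1 = 3

3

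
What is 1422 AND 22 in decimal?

1422 = 10110001110
22 = 00000010110
AND → 00000000110 = 6

6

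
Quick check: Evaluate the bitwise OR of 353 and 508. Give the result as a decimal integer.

509

353 = 101100001
508 = 111111100
 OR → 111111101 = 509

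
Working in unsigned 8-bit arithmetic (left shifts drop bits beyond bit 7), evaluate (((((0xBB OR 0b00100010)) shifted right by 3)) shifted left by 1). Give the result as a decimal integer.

0xBB = 10111011
0b00100010 = 00100010
→ OR → 10111011 = 187
→ shifted right by 3 → 00010111 = 23
→ shifted left by 1 (mod 2^8) → 00101110 = 46

46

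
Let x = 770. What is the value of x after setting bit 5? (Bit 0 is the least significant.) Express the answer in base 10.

802

x = 01100000010
bit 5 is currently 0; set it via x | (1 << 5) = x | 32
→ 01100100010 = 802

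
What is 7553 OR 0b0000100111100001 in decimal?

7649

7553 = 1110110000001
b = 0100111100001
 OR → 1110111100001 = 7649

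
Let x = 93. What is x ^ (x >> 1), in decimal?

115

x = 1011101 = 93
x>>1 = 0101110
XOR  = 1110011 = 115
(x ^ (x >> 1) gives the standard binary-reflected Gray code of x.)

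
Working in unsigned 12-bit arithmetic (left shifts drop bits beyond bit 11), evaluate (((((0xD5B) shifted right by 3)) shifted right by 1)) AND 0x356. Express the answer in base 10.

0xD5B = 110101011011
→ shifted right by 3 → 000110101011 = 427
→ shifted right by 1 → 000011010101 = 213
0x356 = 001101010110
→ AND → 000001010100 = 84

84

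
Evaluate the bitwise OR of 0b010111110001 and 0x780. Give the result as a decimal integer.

2033

a = 10111110001
0x780 = 11110000000
 OR → 11111110001 = 2033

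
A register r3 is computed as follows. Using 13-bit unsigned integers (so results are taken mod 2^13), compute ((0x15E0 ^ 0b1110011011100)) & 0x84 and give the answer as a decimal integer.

0x15E0 = 1010111100000
0b1110011011100 = 1110011011100
→ ^ → 0100100111100 = 2364
0x84 = 0000010000100
→ & → 0000000000100 = 4

4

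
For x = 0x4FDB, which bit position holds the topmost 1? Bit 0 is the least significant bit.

0x4FDB = 100111111011011
The topmost 1 is at position 14 (since 2^14 = 16384 ≤ 20443 < 32768).

14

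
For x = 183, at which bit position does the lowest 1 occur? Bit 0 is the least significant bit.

0

183 = 10110111
Trailing zeros: 0, so the lowest set bit is bit 0 (value 1).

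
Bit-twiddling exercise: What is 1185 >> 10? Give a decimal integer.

1185 = 10010100001
shift right by 10 → 00000000001 = 1
(equivalently, floor(1185 / 1024))

1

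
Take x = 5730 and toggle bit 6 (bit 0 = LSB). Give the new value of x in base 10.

x = 01011001100010
bit 6 is currently 1; toggle it via x ^ (1 << 6) = x ^ 64
→ 01011000100010 = 5666

5666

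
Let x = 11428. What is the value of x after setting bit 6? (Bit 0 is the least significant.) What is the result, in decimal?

11492

x = 10110010100100
bit 6 is currently 0; set it via x | (1 << 6) = x | 64
→ 10110011100100 = 11492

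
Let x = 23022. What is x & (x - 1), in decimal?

23020

x = 101100111101110 = 23022
x - 1 = 101100111101101
AND   = 101100111101100 = 23020
(x & (x - 1) clears the lowest set bit of x.)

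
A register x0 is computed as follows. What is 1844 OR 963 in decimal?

2039

1844 = 11100110100
963 = 01111000011
 OR → 11111110111 = 2039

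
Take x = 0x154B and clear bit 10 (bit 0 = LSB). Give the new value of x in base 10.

4427

x = 01010101001011
bit 10 is currently 1; clear it via x & ~(1 << 10) = x & ~1024
→ 01000101001011 = 4427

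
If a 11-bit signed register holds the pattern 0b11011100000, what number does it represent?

-288

pattern = 11011100000 (MSB is 1 ⇒ negative)
Invert: 00100011111, add 1 → 00100100000 = 288, so the value is -288.
(Equivalently: 1760 - 2^11 = 1760 - 2048 = -288.)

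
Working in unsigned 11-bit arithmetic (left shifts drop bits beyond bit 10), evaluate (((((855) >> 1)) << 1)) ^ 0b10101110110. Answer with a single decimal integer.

1568

855 = 01101010111
→ >> 1 → 00110101011 = 427
→ << 1 (mod 2^11) → 01101010110 = 854
0b10101110110 = 10101110110
→ ^ → 11000100000 = 1568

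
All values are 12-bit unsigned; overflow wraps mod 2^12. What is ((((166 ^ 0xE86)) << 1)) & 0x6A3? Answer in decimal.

166 = 000010100110
0xE86 = 111010000110
→ ^ → 111000100000 = 3616
→ << 1 (mod 2^12) → 110001000000 = 3136
0x6A3 = 011010100011
→ & → 010000000000 = 1024

1024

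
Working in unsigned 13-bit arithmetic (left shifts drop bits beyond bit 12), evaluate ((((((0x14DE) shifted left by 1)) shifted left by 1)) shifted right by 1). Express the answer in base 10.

0x14DE = 1010011011110
→ shifted left by 1 (mod 2^13) → 0100110111100 = 2492
→ shifted left by 1 (mod 2^13) → 1001101111000 = 4984
→ shifted right by 1 → 0100110111100 = 2492

2492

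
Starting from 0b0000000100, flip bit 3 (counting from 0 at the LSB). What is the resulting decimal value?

x = 0000000100
bit 3 is currently 0; toggle it via x ^ (1 << 3) = x ^ 8
→ 0000001100 = 12

12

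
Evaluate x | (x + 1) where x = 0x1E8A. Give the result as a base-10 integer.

x = 1111010001010 = 7818
x + 1 = 1111010001011
OR    = 1111010001011 = 7819
(x | (x + 1) sets the lowest cleared bit.)

7819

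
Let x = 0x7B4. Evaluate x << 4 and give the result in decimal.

31552

0x7B4 = 000011110110100
shift left by 4 → 111101101000000 = 31552
(equivalently, 1972 × 2^4 = 1972 × 16)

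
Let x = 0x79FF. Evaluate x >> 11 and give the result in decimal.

0x79FF = 111100111111111
shift right by 11 → 000000000001111 = 15
(equivalently, floor(31231 / 2048))

15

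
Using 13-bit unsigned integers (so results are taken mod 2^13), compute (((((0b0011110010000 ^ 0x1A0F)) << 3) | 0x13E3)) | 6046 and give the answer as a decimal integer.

0b0011110010000 = 0011110010000
0x1A0F = 1101000001111
→ ^ → 1110110011111 = 7583
→ << 3 (mod 2^13) → 0110011111000 = 3320
0x13E3 = 1001111100011
→ | → 1111111111011 = 8187
6046 = 1011110011110
→ | → 1111111111111 = 8191

8191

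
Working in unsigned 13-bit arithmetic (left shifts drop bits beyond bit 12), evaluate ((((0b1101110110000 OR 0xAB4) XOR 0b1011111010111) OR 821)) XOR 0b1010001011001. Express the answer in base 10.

0b1101110110000 = 1101110110000
0xAB4 = 0101010110100
→ OR → 1101110110100 = 7092
0b1011111010111 = 1011111010111
→ XOR → 0110001100011 = 3171
821 = 0001100110101
→ OR → 0111101110111 = 3959
0b1010001011001 = 1010001011001
→ XOR → 1101100101110 = 6958

6958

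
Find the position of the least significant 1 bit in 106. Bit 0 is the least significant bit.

106 = 1101010
Trailing zeros: 1, so the lowest set bit is bit 1 (value 2).

1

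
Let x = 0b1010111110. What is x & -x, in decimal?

2

x = 1010111110 = 702
-x (two's complement) = …0101000010
AND   = 0000000010 = 2
(x & -x isolates the lowest set bit of x.)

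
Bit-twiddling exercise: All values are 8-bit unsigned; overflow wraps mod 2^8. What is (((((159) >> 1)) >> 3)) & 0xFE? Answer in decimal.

159 = 10011111
→ >> 1 → 01001111 = 79
→ >> 3 → 00001001 = 9
0xFE = 11111110
→ & → 00001000 = 8

8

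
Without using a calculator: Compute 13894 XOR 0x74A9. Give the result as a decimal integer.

13894 = 011011001000110
0x74A9 = 111010010101001
XOR → 100001011101111 = 17135

17135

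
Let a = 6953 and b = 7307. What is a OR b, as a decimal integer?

6953 = 1101100101001
7307 = 1110010001011
 OR → 1111110101011 = 8107

8107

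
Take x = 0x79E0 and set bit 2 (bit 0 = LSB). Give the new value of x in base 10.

31204

x = 111100111100000
bit 2 is currently 0; set it via x | (1 << 2) = x | 4
→ 111100111100100 = 31204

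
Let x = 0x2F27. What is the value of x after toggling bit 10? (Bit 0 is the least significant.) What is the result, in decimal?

11047

x = 10111100100111
bit 10 is currently 1; toggle it via x ^ (1 << 10) = x ^ 1024
→ 10101100100111 = 11047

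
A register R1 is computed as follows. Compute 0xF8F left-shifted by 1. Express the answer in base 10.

7966

0xF8F = 0111110001111
shift left by 1 → 1111100011110 = 7966
(equivalently, 3983 × 2^1 = 3983 × 2)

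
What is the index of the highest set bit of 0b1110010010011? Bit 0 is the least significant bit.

12

0b1110010010011 = 1110010010011
The topmost 1 is at position 12 (since 2^12 = 4096 ≤ 7315 < 8192).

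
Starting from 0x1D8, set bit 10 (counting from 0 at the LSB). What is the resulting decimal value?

1496

x = 0000111011000
bit 10 is currently 0; set it via x | (1 << 10) = x | 1024
→ 0010111011000 = 1496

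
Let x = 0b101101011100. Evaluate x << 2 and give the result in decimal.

x = 00101101011100
shift left by 2 → 10110101110000 = 11632
(equivalently, 2908 × 2^2 = 2908 × 4)

11632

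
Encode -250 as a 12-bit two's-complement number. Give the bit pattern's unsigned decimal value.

3846

250 in 12 bits: 000011111010
Invert: 111100000101
Add 1:  111100000110 = 3846
(Check: 2^12 - 250 = 4096 - 250 = 3846.)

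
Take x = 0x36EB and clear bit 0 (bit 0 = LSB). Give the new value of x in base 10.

14058

x = 011011011101011
bit 0 is currently 1; clear it via x & ~(1 << 0) = x & ~1
→ 011011011101010 = 14058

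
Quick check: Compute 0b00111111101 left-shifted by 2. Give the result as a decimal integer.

2036

x = 00111111101
shift left by 2 → 11111110100 = 2036
(equivalently, 509 × 2^2 = 509 × 4)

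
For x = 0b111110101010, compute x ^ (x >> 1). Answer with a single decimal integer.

x = 111110101010 = 4010
x>>1 = 011111010101
XOR  = 100001111111 = 2175
(x ^ (x >> 1) gives the standard binary-reflected Gray code of x.)

2175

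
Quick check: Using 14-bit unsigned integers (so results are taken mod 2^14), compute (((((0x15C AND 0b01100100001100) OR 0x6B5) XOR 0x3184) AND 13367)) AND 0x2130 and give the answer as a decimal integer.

0x15C = 00000101011100
0b01100100001100 = 01100100001100
→ AND → 00000100001100 = 268
0x6B5 = 00011010110101
→ OR → 00011110111101 = 1981
0x3184 = 11000110000100
→ XOR → 11011000111001 = 13881
13367 = 11010000110111
→ AND → 11010000110001 = 13361
0x2130 = 10000100110000
→ AND → 10000000110000 = 8240

8240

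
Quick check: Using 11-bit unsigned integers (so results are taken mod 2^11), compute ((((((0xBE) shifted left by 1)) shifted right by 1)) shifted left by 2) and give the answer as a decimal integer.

0xBE = 00010111110
→ shifted left by 1 (mod 2^11) → 00101111100 = 380
→ shifted right by 1 → 00010111110 = 190
→ shifted left by 2 (mod 2^11) → 01011111000 = 760

760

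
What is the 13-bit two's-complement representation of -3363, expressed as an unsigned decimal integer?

3363 in 13 bits: 0110100100011
Invert: 1001011011100
Add 1:  1001011011101 = 4829
(Check: 2^13 - 3363 = 8192 - 3363 = 4829.)

4829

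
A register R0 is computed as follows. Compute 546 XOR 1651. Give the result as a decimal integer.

546 = 01000100010
1651 = 11001110011
XOR → 10001010001 = 1105

1105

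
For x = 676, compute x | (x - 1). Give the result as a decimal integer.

679

x = 1010100100 = 676
x - 1 = 1010100011
OR    = 1010100111 = 679
(x | (x - 1) sets all bits below the lowest set bit.)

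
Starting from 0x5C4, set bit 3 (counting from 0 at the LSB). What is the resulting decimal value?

1484

x = 10111000100
bit 3 is currently 0; set it via x | (1 << 3) = x | 8
→ 10111001100 = 1484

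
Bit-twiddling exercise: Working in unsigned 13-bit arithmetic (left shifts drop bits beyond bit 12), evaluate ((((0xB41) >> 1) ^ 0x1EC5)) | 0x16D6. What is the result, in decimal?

0xB41 = 0101101000001
→ >> 1 → 0010110100000 = 1440
0x1EC5 = 1111011000101
→ ^ → 1101101100101 = 7013
0x16D6 = 1011011010110
→ | → 1111111110111 = 8183

8183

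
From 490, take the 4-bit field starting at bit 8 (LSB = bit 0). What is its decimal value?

1

v = 00000111101010
Shift right by 8: 000001
Mask low 4 bits: 0001 = 1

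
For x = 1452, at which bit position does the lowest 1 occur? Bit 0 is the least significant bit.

1452 = 10110101100
Trailing zeros: 2, so the lowest set bit is bit 2 (value 4).

2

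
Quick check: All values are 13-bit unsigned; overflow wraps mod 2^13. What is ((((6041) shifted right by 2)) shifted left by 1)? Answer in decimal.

3020

6041 = 1011110011001
→ shifted right by 2 → 0010111100110 = 1510
→ shifted left by 1 (mod 2^13) → 0101111001100 = 3020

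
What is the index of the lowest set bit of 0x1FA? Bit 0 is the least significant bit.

1

0x1FA = 111111010
Trailing zeros: 1, so the lowest set bit is bit 1 (value 2).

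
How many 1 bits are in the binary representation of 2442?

5

2442 = 100110001010
Count the 1s: 1 + 1 + 1 + 1 + 1 = 5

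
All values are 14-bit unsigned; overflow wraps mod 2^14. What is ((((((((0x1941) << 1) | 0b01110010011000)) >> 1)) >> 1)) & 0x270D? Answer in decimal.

0x1941 = 01100101000001
→ << 1 (mod 2^14) → 11001010000010 = 12930
0b01110010011000 = 01110010011000
→ | → 11111010011010 = 16026
→ >> 1 → 01111101001101 = 8013
→ >> 1 → 00111110100110 = 4006
0x270D = 10011100001101
→ & → 00011100000100 = 1796

1796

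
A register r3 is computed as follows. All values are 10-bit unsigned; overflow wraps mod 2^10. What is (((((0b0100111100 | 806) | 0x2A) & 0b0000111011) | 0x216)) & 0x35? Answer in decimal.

0b0100111100 = 0100111100
806 = 1100100110
→ | → 1100111110 = 830
0x2A = 0000101010
→ | → 1100111110 = 830
0b0000111011 = 0000111011
→ & → 0000111010 = 58
0x216 = 1000010110
→ | → 1000111110 = 574
0x35 = 0000110101
→ & → 0000110100 = 52

52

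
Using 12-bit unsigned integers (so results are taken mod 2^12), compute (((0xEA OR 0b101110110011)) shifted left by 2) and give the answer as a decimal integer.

4076

0xEA = 000011101010
0b101110110011 = 101110110011
→ OR → 101111111011 = 3067
→ shifted left by 2 (mod 2^12) → 111111101100 = 4076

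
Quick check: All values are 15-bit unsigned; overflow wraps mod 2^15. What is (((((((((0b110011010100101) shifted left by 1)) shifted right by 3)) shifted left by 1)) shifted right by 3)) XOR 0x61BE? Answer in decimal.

25556

0b110011010100101 = 110011010100101
→ shifted left by 1 (mod 2^15) → 100110101001010 = 19786
→ shifted right by 3 → 000100110101001 = 2473
→ shifted left by 1 (mod 2^15) → 001001101010010 = 4946
→ shifted right by 3 → 000001001101010 = 618
0x61BE = 110000110111110
→ XOR → 110001111010100 = 25556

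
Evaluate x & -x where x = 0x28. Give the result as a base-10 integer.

8

x = 101000 = 40
-x (two's complement) = …011000
AND   = 001000 = 8
(x & -x isolates the lowest set bit of x.)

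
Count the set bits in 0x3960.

0x3960 = 11100101100000
Count the 1s: 1 + 1 + 1 + 1 + 1 + 1 = 6

6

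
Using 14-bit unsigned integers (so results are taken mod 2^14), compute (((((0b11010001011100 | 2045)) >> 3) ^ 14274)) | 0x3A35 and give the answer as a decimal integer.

15165

0b11010001011100 = 11010001011100
2045 = 00011111111101
→ | → 11011111111101 = 14333
→ >> 3 → 00011011111111 = 1791
14274 = 11011111000010
→ ^ → 11000100111101 = 12605
0x3A35 = 11101000110101
→ | → 11101100111101 = 15165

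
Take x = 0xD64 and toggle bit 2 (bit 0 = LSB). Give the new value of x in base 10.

x = 110101100100
bit 2 is currently 1; toggle it via x ^ (1 << 2) = x ^ 4
→ 110101100000 = 3424

3424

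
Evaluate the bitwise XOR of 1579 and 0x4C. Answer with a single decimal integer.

1639

1579 = 11000101011
0x4C = 00001001100
XOR → 11001100111 = 1639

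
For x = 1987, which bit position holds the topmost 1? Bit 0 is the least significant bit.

1987 = 11111000011
The topmost 1 is at position 10 (since 2^10 = 1024 ≤ 1987 < 2048).

10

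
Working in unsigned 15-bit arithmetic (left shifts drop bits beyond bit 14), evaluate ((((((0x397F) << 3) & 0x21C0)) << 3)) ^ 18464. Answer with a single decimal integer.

17952

0x397F = 011100101111111
→ << 3 (mod 2^15) → 100101111111000 = 19448
0x21C0 = 010000111000000
→ & → 000000111000000 = 448
→ << 3 (mod 2^15) → 000111000000000 = 3584
18464 = 100100000100000
→ ^ → 100011000100000 = 17952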